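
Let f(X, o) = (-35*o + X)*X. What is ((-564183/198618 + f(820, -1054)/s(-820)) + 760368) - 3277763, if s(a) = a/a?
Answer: 1880568331769/66206 ≈ 2.8405e+7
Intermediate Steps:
s(a) = 1
f(X, o) = X*(X - 35*o) (f(X, o) = (X - 35*o)*X = X*(X - 35*o))
((-564183/198618 + f(820, -1054)/s(-820)) + 760368) - 3277763 = ((-564183/198618 + (820*(820 - 35*(-1054)))/1) + 760368) - 3277763 = ((-564183*1/198618 + (820*(820 + 36890))*1) + 760368) - 3277763 = ((-188061/66206 + (820*37710)*1) + 760368) - 3277763 = ((-188061/66206 + 30922200*1) + 760368) - 3277763 = ((-188061/66206 + 30922200) + 760368) - 3277763 = (2047234985139/66206 + 760368) - 3277763 = 2097575908947/66206 - 3277763 = 1880568331769/66206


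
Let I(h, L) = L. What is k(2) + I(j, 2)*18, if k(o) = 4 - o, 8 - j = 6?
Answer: 38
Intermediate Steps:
j = 2 (j = 8 - 1*6 = 8 - 6 = 2)
k(2) + I(j, 2)*18 = (4 - 1*2) + 2*18 = (4 - 2) + 36 = 2 + 36 = 38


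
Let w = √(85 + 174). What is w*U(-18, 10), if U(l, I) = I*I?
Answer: 100*√259 ≈ 1609.3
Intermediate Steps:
U(l, I) = I²
w = √259 ≈ 16.093
w*U(-18, 10) = √259*10² = √259*100 = 100*√259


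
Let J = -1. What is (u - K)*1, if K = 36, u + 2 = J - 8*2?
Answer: -55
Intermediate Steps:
u = -19 (u = -2 + (-1 - 8*2) = -2 + (-1 - 16) = -2 - 17 = -19)
(u - K)*1 = (-19 - 1*36)*1 = (-19 - 36)*1 = -55*1 = -55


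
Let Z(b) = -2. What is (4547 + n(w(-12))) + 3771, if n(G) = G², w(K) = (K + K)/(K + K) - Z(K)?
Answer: 8327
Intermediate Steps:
w(K) = 3 (w(K) = (K + K)/(K + K) - 1*(-2) = (2*K)/((2*K)) + 2 = (2*K)*(1/(2*K)) + 2 = 1 + 2 = 3)
(4547 + n(w(-12))) + 3771 = (4547 + 3²) + 3771 = (4547 + 9) + 3771 = 4556 + 3771 = 8327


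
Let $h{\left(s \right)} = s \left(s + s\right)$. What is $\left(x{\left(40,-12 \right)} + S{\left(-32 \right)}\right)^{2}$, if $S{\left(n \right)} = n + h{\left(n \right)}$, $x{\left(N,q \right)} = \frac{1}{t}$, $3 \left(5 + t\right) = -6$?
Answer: $\frac{199120321}{49} \approx 4.0637 \cdot 10^{6}$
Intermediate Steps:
$t = -7$ ($t = -5 + \frac{1}{3} \left(-6\right) = -5 - 2 = -7$)
$x{\left(N,q \right)} = - \frac{1}{7}$ ($x{\left(N,q \right)} = \frac{1}{-7} = - \frac{1}{7}$)
$h{\left(s \right)} = 2 s^{2}$ ($h{\left(s \right)} = s 2 s = 2 s^{2}$)
$S{\left(n \right)} = n + 2 n^{2}$
$\left(x{\left(40,-12 \right)} + S{\left(-32 \right)}\right)^{2} = \left(- \frac{1}{7} - 32 \left(1 + 2 \left(-32\right)\right)\right)^{2} = \left(- \frac{1}{7} - 32 \left(1 - 64\right)\right)^{2} = \left(- \frac{1}{7} - -2016\right)^{2} = \left(- \frac{1}{7} + 2016\right)^{2} = \left(\frac{14111}{7}\right)^{2} = \frac{199120321}{49}$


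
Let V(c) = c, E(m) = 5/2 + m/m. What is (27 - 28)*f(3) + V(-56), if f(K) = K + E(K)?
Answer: -125/2 ≈ -62.500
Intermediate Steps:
E(m) = 7/2 (E(m) = 5*(1/2) + 1 = 5/2 + 1 = 7/2)
f(K) = 7/2 + K (f(K) = K + 7/2 = 7/2 + K)
(27 - 28)*f(3) + V(-56) = (27 - 28)*(7/2 + 3) - 56 = -1*13/2 - 56 = -13/2 - 56 = -125/2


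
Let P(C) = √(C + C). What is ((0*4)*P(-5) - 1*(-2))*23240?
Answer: 46480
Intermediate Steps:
P(C) = √2*√C (P(C) = √(2*C) = √2*√C)
((0*4)*P(-5) - 1*(-2))*23240 = ((0*4)*(√2*√(-5)) - 1*(-2))*23240 = (0*(√2*(I*√5)) + 2)*23240 = (0*(I*√10) + 2)*23240 = (0 + 2)*23240 = 2*23240 = 46480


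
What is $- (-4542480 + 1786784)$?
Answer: $2755696$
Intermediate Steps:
$- (-4542480 + 1786784) = \left(-1\right) \left(-2755696\right) = 2755696$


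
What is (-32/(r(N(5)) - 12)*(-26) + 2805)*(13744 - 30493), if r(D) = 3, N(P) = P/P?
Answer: -45432593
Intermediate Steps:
N(P) = 1
(-32/(r(N(5)) - 12)*(-26) + 2805)*(13744 - 30493) = (-32/(3 - 12)*(-26) + 2805)*(13744 - 30493) = (-32/(-9)*(-26) + 2805)*(-16749) = (-32*(-⅑)*(-26) + 2805)*(-16749) = ((32/9)*(-26) + 2805)*(-16749) = (-832/9 + 2805)*(-16749) = (24413/9)*(-16749) = -45432593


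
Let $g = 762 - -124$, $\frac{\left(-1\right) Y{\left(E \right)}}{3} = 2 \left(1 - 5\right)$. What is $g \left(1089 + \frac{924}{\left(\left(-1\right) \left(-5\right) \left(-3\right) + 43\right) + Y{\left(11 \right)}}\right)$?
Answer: $\frac{12747768}{13} \approx 9.806 \cdot 10^{5}$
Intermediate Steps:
$Y{\left(E \right)} = 24$ ($Y{\left(E \right)} = - 3 \cdot 2 \left(1 - 5\right) = - 3 \cdot 2 \left(-4\right) = \left(-3\right) \left(-8\right) = 24$)
$g = 886$ ($g = 762 + 124 = 886$)
$g \left(1089 + \frac{924}{\left(\left(-1\right) \left(-5\right) \left(-3\right) + 43\right) + Y{\left(11 \right)}}\right) = 886 \left(1089 + \frac{924}{\left(\left(-1\right) \left(-5\right) \left(-3\right) + 43\right) + 24}\right) = 886 \left(1089 + \frac{924}{\left(5 \left(-3\right) + 43\right) + 24}\right) = 886 \left(1089 + \frac{924}{\left(-15 + 43\right) + 24}\right) = 886 \left(1089 + \frac{924}{28 + 24}\right) = 886 \left(1089 + \frac{924}{52}\right) = 886 \left(1089 + 924 \cdot \frac{1}{52}\right) = 886 \left(1089 + \frac{231}{13}\right) = 886 \cdot \frac{14388}{13} = \frac{12747768}{13}$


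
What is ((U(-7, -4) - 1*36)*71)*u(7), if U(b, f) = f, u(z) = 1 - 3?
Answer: 5680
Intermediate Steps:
u(z) = -2
((U(-7, -4) - 1*36)*71)*u(7) = ((-4 - 1*36)*71)*(-2) = ((-4 - 36)*71)*(-2) = -40*71*(-2) = -2840*(-2) = 5680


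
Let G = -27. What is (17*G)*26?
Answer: -11934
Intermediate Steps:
(17*G)*26 = (17*(-27))*26 = -459*26 = -11934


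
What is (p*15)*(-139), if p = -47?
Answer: 97995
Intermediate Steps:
(p*15)*(-139) = -47*15*(-139) = -705*(-139) = 97995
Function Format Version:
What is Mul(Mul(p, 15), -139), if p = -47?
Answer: 97995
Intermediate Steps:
Mul(Mul(p, 15), -139) = Mul(Mul(-47, 15), -139) = Mul(-705, -139) = 97995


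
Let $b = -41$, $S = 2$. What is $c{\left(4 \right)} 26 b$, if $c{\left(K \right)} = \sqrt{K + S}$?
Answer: $- 1066 \sqrt{6} \approx -2611.2$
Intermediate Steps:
$c{\left(K \right)} = \sqrt{2 + K}$ ($c{\left(K \right)} = \sqrt{K + 2} = \sqrt{2 + K}$)
$c{\left(4 \right)} 26 b = \sqrt{2 + 4} \cdot 26 \left(-41\right) = \sqrt{6} \cdot 26 \left(-41\right) = 26 \sqrt{6} \left(-41\right) = - 1066 \sqrt{6}$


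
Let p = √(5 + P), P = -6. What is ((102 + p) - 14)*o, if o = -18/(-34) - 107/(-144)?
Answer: 34265/306 + 3115*I/2448 ≈ 111.98 + 1.2725*I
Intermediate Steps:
p = I (p = √(5 - 6) = √(-1) = I ≈ 1.0*I)
o = 3115/2448 (o = -18*(-1/34) - 107*(-1/144) = 9/17 + 107/144 = 3115/2448 ≈ 1.2725)
((102 + p) - 14)*o = ((102 + I) - 14)*(3115/2448) = (88 + I)*(3115/2448) = 34265/306 + 3115*I/2448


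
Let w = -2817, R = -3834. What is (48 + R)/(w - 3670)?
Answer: 3786/6487 ≈ 0.58363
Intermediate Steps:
(48 + R)/(w - 3670) = (48 - 3834)/(-2817 - 3670) = -3786/(-6487) = -3786*(-1/6487) = 3786/6487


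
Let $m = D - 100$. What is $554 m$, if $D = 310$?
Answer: $116340$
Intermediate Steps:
$m = 210$ ($m = 310 - 100 = 210$)
$554 m = 554 \cdot 210 = 116340$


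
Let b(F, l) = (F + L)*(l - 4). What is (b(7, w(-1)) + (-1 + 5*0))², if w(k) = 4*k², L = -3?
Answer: 1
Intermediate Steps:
b(F, l) = (-4 + l)*(-3 + F) (b(F, l) = (F - 3)*(l - 4) = (-3 + F)*(-4 + l) = (-4 + l)*(-3 + F))
(b(7, w(-1)) + (-1 + 5*0))² = ((12 - 4*7 - 12*(-1)² + 7*(4*(-1)²)) + (-1 + 5*0))² = ((12 - 28 - 12 + 7*(4*1)) + (-1 + 0))² = ((12 - 28 - 3*4 + 7*4) - 1)² = ((12 - 28 - 12 + 28) - 1)² = (0 - 1)² = (-1)² = 1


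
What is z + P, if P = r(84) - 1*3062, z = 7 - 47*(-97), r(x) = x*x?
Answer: 8560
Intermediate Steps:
r(x) = x²
z = 4566 (z = 7 + 4559 = 4566)
P = 3994 (P = 84² - 1*3062 = 7056 - 3062 = 3994)
z + P = 4566 + 3994 = 8560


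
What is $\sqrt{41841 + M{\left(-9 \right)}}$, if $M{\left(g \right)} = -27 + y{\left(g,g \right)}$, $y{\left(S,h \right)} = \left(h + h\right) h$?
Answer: $6 \sqrt{1166} \approx 204.88$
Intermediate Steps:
$y{\left(S,h \right)} = 2 h^{2}$ ($y{\left(S,h \right)} = 2 h h = 2 h^{2}$)
$M{\left(g \right)} = -27 + 2 g^{2}$
$\sqrt{41841 + M{\left(-9 \right)}} = \sqrt{41841 - \left(27 - 2 \left(-9\right)^{2}\right)} = \sqrt{41841 + \left(-27 + 2 \cdot 81\right)} = \sqrt{41841 + \left(-27 + 162\right)} = \sqrt{41841 + 135} = \sqrt{41976} = 6 \sqrt{1166}$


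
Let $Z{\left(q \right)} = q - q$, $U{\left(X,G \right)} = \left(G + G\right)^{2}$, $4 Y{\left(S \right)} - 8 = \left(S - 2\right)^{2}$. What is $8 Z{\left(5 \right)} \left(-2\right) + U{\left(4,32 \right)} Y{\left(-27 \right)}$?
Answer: $869376$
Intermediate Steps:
$Y{\left(S \right)} = 2 + \frac{\left(-2 + S\right)^{2}}{4}$ ($Y{\left(S \right)} = 2 + \frac{\left(S - 2\right)^{2}}{4} = 2 + \frac{\left(-2 + S\right)^{2}}{4}$)
$U{\left(X,G \right)} = 4 G^{2}$ ($U{\left(X,G \right)} = \left(2 G\right)^{2} = 4 G^{2}$)
$Z{\left(q \right)} = 0$
$8 Z{\left(5 \right)} \left(-2\right) + U{\left(4,32 \right)} Y{\left(-27 \right)} = 8 \cdot 0 \left(-2\right) + 4 \cdot 32^{2} \left(2 + \frac{\left(-2 - 27\right)^{2}}{4}\right) = 8 \cdot 0 + 4 \cdot 1024 \left(2 + \frac{\left(-29\right)^{2}}{4}\right) = 0 + 4096 \left(2 + \frac{1}{4} \cdot 841\right) = 0 + 4096 \left(2 + \frac{841}{4}\right) = 0 + 4096 \cdot \frac{849}{4} = 0 + 869376 = 869376$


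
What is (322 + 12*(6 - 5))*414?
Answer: 138276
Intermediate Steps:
(322 + 12*(6 - 5))*414 = (322 + 12*1)*414 = (322 + 12)*414 = 334*414 = 138276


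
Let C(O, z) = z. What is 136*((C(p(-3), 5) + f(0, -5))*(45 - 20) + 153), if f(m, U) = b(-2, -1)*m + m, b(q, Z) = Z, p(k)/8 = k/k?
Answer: 37808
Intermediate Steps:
p(k) = 8 (p(k) = 8*(k/k) = 8*1 = 8)
f(m, U) = 0 (f(m, U) = -m + m = 0)
136*((C(p(-3), 5) + f(0, -5))*(45 - 20) + 153) = 136*((5 + 0)*(45 - 20) + 153) = 136*(5*25 + 153) = 136*(125 + 153) = 136*278 = 37808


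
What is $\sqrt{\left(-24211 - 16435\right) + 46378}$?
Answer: $2 \sqrt{1433} \approx 75.71$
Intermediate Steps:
$\sqrt{\left(-24211 - 16435\right) + 46378} = \sqrt{-40646 + 46378} = \sqrt{5732} = 2 \sqrt{1433}$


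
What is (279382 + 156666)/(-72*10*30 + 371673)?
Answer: 436048/350073 ≈ 1.2456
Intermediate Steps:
(279382 + 156666)/(-72*10*30 + 371673) = 436048/(-720*30 + 371673) = 436048/(-21600 + 371673) = 436048/350073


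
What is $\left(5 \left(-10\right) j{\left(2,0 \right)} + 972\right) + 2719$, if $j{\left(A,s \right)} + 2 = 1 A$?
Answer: $3691$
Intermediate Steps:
$j{\left(A,s \right)} = -2 + A$ ($j{\left(A,s \right)} = -2 + 1 A = -2 + A$)
$\left(5 \left(-10\right) j{\left(2,0 \right)} + 972\right) + 2719 = \left(5 \left(-10\right) \left(-2 + 2\right) + 972\right) + 2719 = \left(\left(-50\right) 0 + 972\right) + 2719 = \left(0 + 972\right) + 2719 = 972 + 2719 = 3691$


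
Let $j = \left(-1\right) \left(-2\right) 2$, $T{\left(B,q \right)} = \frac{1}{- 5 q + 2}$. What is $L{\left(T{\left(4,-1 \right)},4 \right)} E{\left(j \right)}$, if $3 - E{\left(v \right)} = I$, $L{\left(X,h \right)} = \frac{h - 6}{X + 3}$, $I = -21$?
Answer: $- \frac{168}{11} \approx -15.273$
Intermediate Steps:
$T{\left(B,q \right)} = \frac{1}{2 - 5 q}$
$j = 4$ ($j = 2 \cdot 2 = 4$)
$L{\left(X,h \right)} = \frac{-6 + h}{3 + X}$
$E{\left(v \right)} = 24$ ($E{\left(v \right)} = 3 - -21 = 3 + 21 = 24$)
$L{\left(T{\left(4,-1 \right)},4 \right)} E{\left(j \right)} = \frac{-6 + 4}{3 - \frac{1}{-2 + 5 \left(-1\right)}} 24 = \frac{1}{3 - \frac{1}{-2 - 5}} \left(-2\right) 24 = \frac{1}{3 - \frac{1}{-7}} \left(-2\right) 24 = \frac{1}{3 - - \frac{1}{7}} \left(-2\right) 24 = \frac{1}{3 + \frac{1}{7}} \left(-2\right) 24 = \frac{1}{\frac{22}{7}} \left(-2\right) 24 = \frac{7}{22} \left(-2\right) 24 = \left(- \frac{7}{11}\right) 24 = - \frac{168}{11}$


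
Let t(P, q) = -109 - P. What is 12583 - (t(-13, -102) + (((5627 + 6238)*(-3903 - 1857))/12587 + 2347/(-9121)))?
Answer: 2079006188422/114806027 ≈ 18109.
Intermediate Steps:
12583 - (t(-13, -102) + (((5627 + 6238)*(-3903 - 1857))/12587 + 2347/(-9121))) = 12583 - ((-109 - 1*(-13)) + (((5627 + 6238)*(-3903 - 1857))/12587 + 2347/(-9121))) = 12583 - ((-109 + 13) + ((11865*(-5760))*(1/12587) + 2347*(-1/9121))) = 12583 - (-96 + (-68342400*1/12587 - 2347/9121)) = 12583 - (-96 + (-68342400/12587 - 2347/9121)) = 12583 - (-96 - 623380572089/114806027) = 12583 - 1*(-634401950681/114806027) = 12583 + 634401950681/114806027 = 2079006188422/114806027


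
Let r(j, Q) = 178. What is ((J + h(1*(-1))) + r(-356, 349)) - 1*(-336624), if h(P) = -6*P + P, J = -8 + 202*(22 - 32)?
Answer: 334779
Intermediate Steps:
J = -2028 (J = -8 + 202*(-10) = -8 - 2020 = -2028)
h(P) = -5*P
((J + h(1*(-1))) + r(-356, 349)) - 1*(-336624) = ((-2028 - 5*(-1)) + 178) - 1*(-336624) = ((-2028 - 5*(-1)) + 178) + 336624 = ((-2028 + 5) + 178) + 336624 = (-2023 + 178) + 336624 = -1845 + 336624 = 334779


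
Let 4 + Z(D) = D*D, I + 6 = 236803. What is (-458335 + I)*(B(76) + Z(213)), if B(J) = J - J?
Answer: -10050071370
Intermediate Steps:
I = 236797 (I = -6 + 236803 = 236797)
Z(D) = -4 + D² (Z(D) = -4 + D*D = -4 + D²)
B(J) = 0
(-458335 + I)*(B(76) + Z(213)) = (-458335 + 236797)*(0 + (-4 + 213²)) = -221538*(0 + (-4 + 45369)) = -221538*(0 + 45365) = -221538*45365 = -10050071370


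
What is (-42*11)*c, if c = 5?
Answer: -2310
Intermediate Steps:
(-42*11)*c = -42*11*5 = -462*5 = -2310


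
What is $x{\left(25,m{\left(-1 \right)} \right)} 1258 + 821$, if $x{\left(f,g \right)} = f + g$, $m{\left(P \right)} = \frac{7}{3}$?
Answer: $\frac{105619}{3} \approx 35206.0$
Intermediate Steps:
$m{\left(P \right)} = \frac{7}{3}$ ($m{\left(P \right)} = 7 \cdot \frac{1}{3} = \frac{7}{3}$)
$x{\left(25,m{\left(-1 \right)} \right)} 1258 + 821 = \left(25 + \frac{7}{3}\right) 1258 + 821 = \frac{82}{3} \cdot 1258 + 821 = \frac{103156}{3} + 821 = \frac{105619}{3}$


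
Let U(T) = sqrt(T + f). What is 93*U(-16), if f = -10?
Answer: 93*I*sqrt(26) ≈ 474.21*I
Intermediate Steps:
U(T) = sqrt(-10 + T) (U(T) = sqrt(T - 10) = sqrt(-10 + T))
93*U(-16) = 93*sqrt(-10 - 16) = 93*sqrt(-26) = 93*(I*sqrt(26)) = 93*I*sqrt(26)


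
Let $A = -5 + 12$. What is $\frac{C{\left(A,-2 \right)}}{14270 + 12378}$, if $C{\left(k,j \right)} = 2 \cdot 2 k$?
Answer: $\frac{7}{6662} \approx 0.0010507$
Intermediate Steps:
$A = 7$
$C{\left(k,j \right)} = 4 k$
$\frac{C{\left(A,-2 \right)}}{14270 + 12378} = \frac{4 \cdot 7}{14270 + 12378} = \frac{1}{26648} \cdot 28 = \frac{7}{6662}$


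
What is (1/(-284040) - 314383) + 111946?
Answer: -57500205481/284040 ≈ -2.0244e+5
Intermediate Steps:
(1/(-284040) - 314383) + 111946 = (-1/284040 - 314383) + 111946 = -89297347321/284040 + 111946 = -57500205481/284040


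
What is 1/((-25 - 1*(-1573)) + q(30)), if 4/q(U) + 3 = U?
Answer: 27/41800 ≈ 0.00064593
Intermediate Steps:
q(U) = 4/(-3 + U)
1/((-25 - 1*(-1573)) + q(30)) = 1/((-25 - 1*(-1573)) + 4/(-3 + 30)) = 1/((-25 + 1573) + 4/27) = 1/(1548 + 4*(1/27)) = 1/(1548 + 4/27) = 1/(41800/27) = 27/41800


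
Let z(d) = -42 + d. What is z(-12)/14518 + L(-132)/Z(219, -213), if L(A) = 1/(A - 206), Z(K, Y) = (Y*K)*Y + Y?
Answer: -90672274607/24377406988116 ≈ -0.0037195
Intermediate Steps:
Z(K, Y) = Y + K*Y² (Z(K, Y) = (K*Y)*Y + Y = K*Y² + Y = Y + K*Y²)
L(A) = 1/(-206 + A)
z(-12)/14518 + L(-132)/Z(219, -213) = (-42 - 12)/14518 + 1/((-206 - 132)*((-213*(1 + 219*(-213))))) = -54*1/14518 + 1/((-338)*((-213*(1 - 46647)))) = -27/7259 - 1/(338*((-213*(-46646)))) = -27/7259 - 1/338/9935598 = -27/7259 - 1/338*1/9935598 = -27/7259 - 1/3358232124 = -90672274607/24377406988116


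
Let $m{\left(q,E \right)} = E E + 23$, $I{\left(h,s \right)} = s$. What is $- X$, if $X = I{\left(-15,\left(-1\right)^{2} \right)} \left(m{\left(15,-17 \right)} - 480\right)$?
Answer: $168$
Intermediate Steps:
$m{\left(q,E \right)} = 23 + E^{2}$ ($m{\left(q,E \right)} = E^{2} + 23 = 23 + E^{2}$)
$X = -168$ ($X = \left(-1\right)^{2} \left(\left(23 + \left(-17\right)^{2}\right) - 480\right) = 1 \left(\left(23 + 289\right) - 480\right) = 1 \left(312 - 480\right) = 1 \left(-168\right) = -168$)
$- X = \left(-1\right) \left(-168\right) = 168$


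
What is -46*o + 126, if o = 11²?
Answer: -5440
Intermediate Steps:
o = 121
-46*o + 126 = -46*121 + 126 = -5566 + 126 = -5440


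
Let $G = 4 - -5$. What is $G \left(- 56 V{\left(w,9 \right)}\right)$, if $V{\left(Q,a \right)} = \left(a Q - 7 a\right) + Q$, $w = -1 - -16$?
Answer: $-43848$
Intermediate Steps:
$w = 15$ ($w = -1 + 16 = 15$)
$V{\left(Q,a \right)} = Q - 7 a + Q a$ ($V{\left(Q,a \right)} = \left(Q a - 7 a\right) + Q = \left(- 7 a + Q a\right) + Q = Q - 7 a + Q a$)
$G = 9$ ($G = 4 + 5 = 9$)
$G \left(- 56 V{\left(w,9 \right)}\right) = 9 \left(- 56 \left(15 - 63 + 15 \cdot 9\right)\right) = 9 \left(- 56 \left(15 - 63 + 135\right)\right) = 9 \left(\left(-56\right) 87\right) = 9 \left(-4872\right) = -43848$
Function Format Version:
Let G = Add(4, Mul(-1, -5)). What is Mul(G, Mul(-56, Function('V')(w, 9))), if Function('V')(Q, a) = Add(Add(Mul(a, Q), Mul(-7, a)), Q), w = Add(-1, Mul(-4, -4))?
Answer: -43848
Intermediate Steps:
w = 15 (w = Add(-1, 16) = 15)
Function('V')(Q, a) = Add(Q, Mul(-7, a), Mul(Q, a)) (Function('V')(Q, a) = Add(Add(Mul(Q, a), Mul(-7, a)), Q) = Add(Add(Mul(-7, a), Mul(Q, a)), Q) = Add(Q, Mul(-7, a), Mul(Q, a)))
G = 9 (G = Add(4, 5) = 9)
Mul(G, Mul(-56, Function('V')(w, 9))) = Mul(9, Mul(-56, Add(15, Mul(-7, 9), Mul(15, 9)))) = Mul(9, Mul(-56, Add(15, -63, 135))) = Mul(9, Mul(-56, 87)) = Mul(9, -4872) = -43848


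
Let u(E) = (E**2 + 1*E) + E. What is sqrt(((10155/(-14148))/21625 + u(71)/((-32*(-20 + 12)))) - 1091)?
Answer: I*sqrt(31677212784934289)/5439120 ≈ 32.722*I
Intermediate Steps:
u(E) = E**2 + 2*E (u(E) = (E**2 + E) + E = (E + E**2) + E = E**2 + 2*E)
sqrt(((10155/(-14148))/21625 + u(71)/((-32*(-20 + 12)))) - 1091) = sqrt(((10155/(-14148))/21625 + (71*(2 + 71))/((-32*(-20 + 12)))) - 1091) = sqrt(((10155*(-1/14148))*(1/21625) + (71*73)/((-32*(-8)))) - 1091) = sqrt((-3385/4716*1/21625 + 5183/256) - 1091) = sqrt((-677/20396700 + 5183*(1/256)) - 1091) = sqrt((-677/20396700 + 5183/256) - 1091) = sqrt(26428980697/1305388800 - 1091) = sqrt(-1397750200103/1305388800) = I*sqrt(31677212784934289)/5439120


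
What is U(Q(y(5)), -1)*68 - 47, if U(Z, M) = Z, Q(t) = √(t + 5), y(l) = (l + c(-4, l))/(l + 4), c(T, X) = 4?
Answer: -47 + 68*√6 ≈ 119.57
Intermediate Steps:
y(l) = 1 (y(l) = (l + 4)/(l + 4) = (4 + l)/(4 + l) = 1)
Q(t) = √(5 + t)
U(Q(y(5)), -1)*68 - 47 = √(5 + 1)*68 - 47 = √6*68 - 47 = 68*√6 - 47 = -47 + 68*√6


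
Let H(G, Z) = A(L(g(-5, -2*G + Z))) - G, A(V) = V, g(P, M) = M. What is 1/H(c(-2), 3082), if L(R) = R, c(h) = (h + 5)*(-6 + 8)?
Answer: 1/3064 ≈ 0.00032637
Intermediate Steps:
c(h) = 10 + 2*h (c(h) = (5 + h)*2 = 10 + 2*h)
H(G, Z) = Z - 3*G (H(G, Z) = (-2*G + Z) - G = (Z - 2*G) - G = Z - 3*G)
1/H(c(-2), 3082) = 1/(3082 - 3*(10 + 2*(-2))) = 1/(3082 - 3*(10 - 4)) = 1/(3082 - 3*6) = 1/(3082 - 18) = 1/3064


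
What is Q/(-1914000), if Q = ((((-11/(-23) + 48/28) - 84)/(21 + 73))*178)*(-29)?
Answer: -1172219/499422000 ≈ -0.0023472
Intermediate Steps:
Q = 33994351/7567 (Q = ((((-11*(-1/23) + 48*(1/28)) - 84)/94)*178)*(-29) = ((((11/23 + 12/7) - 84)*(1/94))*178)*(-29) = (((353/161 - 84)*(1/94))*178)*(-29) = (-13171/161*1/94*178)*(-29) = -13171/15134*178*(-29) = -1172219/7567*(-29) = 33994351/7567 ≈ 4492.4)
Q/(-1914000) = (33994351/7567)/(-1914000) = (33994351/7567)*(-1/1914000) = -1172219/499422000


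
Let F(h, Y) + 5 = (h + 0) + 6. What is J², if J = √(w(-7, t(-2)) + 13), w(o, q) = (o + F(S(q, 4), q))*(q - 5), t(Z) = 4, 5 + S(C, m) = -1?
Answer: 25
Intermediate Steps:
S(C, m) = -6 (S(C, m) = -5 - 1 = -6)
F(h, Y) = 1 + h (F(h, Y) = -5 + ((h + 0) + 6) = -5 + (h + 6) = -5 + (6 + h) = 1 + h)
w(o, q) = (-5 + o)*(-5 + q) (w(o, q) = (o + (1 - 6))*(q - 5) = (o - 5)*(-5 + q) = (-5 + o)*(-5 + q))
J = 5 (J = √((25 - 5*(-7) - 5*4 - 7*4) + 13) = √((25 + 35 - 20 - 28) + 13) = √(12 + 13) = √25 = 5)
J² = 5² = 25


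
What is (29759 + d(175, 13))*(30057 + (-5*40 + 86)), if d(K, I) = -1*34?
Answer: 890055675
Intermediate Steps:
d(K, I) = -34
(29759 + d(175, 13))*(30057 + (-5*40 + 86)) = (29759 - 34)*(30057 + (-5*40 + 86)) = 29725*(30057 + (-200 + 86)) = 29725*(30057 - 114) = 29725*29943 = 890055675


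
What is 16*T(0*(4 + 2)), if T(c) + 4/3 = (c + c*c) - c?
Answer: -64/3 ≈ -21.333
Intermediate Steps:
T(c) = -4/3 + c**2 (T(c) = -4/3 + ((c + c*c) - c) = -4/3 + ((c + c**2) - c) = -4/3 + c**2)
16*T(0*(4 + 2)) = 16*(-4/3 + (0*(4 + 2))**2) = 16*(-4/3 + (0*6)**2) = 16*(-4/3 + 0**2) = 16*(-4/3 + 0) = 16*(-4/3) = -64/3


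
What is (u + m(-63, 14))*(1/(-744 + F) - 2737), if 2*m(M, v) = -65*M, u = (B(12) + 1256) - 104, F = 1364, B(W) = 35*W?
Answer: -12284141421/1240 ≈ -9.9066e+6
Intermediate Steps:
u = 1572 (u = (35*12 + 1256) - 104 = (420 + 1256) - 104 = 1676 - 104 = 1572)
m(M, v) = -65*M/2 (m(M, v) = (-65*M)/2 = -65*M/2)
(u + m(-63, 14))*(1/(-744 + F) - 2737) = (1572 - 65/2*(-63))*(1/(-744 + 1364) - 2737) = (1572 + 4095/2)*(1/620 - 2737) = 7239*(1/620 - 2737)/2 = (7239/2)*(-1696939/620) = -12284141421/1240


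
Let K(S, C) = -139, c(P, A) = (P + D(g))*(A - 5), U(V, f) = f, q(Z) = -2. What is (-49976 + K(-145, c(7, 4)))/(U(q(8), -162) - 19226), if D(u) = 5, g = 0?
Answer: 50115/19388 ≈ 2.5848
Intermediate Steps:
c(P, A) = (-5 + A)*(5 + P) (c(P, A) = (P + 5)*(A - 5) = (5 + P)*(-5 + A) = (-5 + A)*(5 + P))
(-49976 + K(-145, c(7, 4)))/(U(q(8), -162) - 19226) = (-49976 - 139)/(-162 - 19226) = -50115/(-19388) = -50115*(-1/19388) = 50115/19388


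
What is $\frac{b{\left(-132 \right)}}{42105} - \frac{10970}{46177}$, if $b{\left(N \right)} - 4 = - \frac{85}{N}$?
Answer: $- \frac{60941417699}{256645301220} \approx -0.23745$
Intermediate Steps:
$b{\left(N \right)} = 4 - \frac{85}{N}$
$\frac{b{\left(-132 \right)}}{42105} - \frac{10970}{46177} = \frac{4 - \frac{85}{-132}}{42105} - \frac{10970}{46177} = \left(4 - - \frac{85}{132}\right) \frac{1}{42105} - \frac{10970}{46177} = \left(4 + \frac{85}{132}\right) \frac{1}{42105} - \frac{10970}{46177} = \frac{613}{132} \cdot \frac{1}{42105} - \frac{10970}{46177} = \frac{613}{5557860} - \frac{10970}{46177} = - \frac{60941417699}{256645301220}$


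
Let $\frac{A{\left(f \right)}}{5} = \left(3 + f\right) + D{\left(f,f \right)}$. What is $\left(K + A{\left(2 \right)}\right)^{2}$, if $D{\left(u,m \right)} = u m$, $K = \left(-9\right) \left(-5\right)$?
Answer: $8100$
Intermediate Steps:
$K = 45$
$D{\left(u,m \right)} = m u$
$A{\left(f \right)} = 15 + 5 f + 5 f^{2}$ ($A{\left(f \right)} = 5 \left(\left(3 + f\right) + f f\right) = 5 \left(\left(3 + f\right) + f^{2}\right) = 5 \left(3 + f + f^{2}\right) = 15 + 5 f + 5 f^{2}$)
$\left(K + A{\left(2 \right)}\right)^{2} = \left(45 + \left(15 + 5 \cdot 2 + 5 \cdot 2^{2}\right)\right)^{2} = \left(45 + \left(15 + 10 + 5 \cdot 4\right)\right)^{2} = \left(45 + \left(15 + 10 + 20\right)\right)^{2} = \left(45 + 45\right)^{2} = 90^{2} = 8100$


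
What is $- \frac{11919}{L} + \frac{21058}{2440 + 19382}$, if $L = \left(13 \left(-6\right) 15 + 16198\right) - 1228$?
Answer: $\frac{5083997}{50190600} \approx 0.10129$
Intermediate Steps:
$L = 13800$ ($L = \left(\left(-78\right) 15 + 16198\right) - 1228 = \left(-1170 + 16198\right) - 1228 = 15028 - 1228 = 13800$)
$- \frac{11919}{L} + \frac{21058}{2440 + 19382} = - \frac{11919}{13800} + \frac{21058}{2440 + 19382} = \left(-11919\right) \frac{1}{13800} + \frac{21058}{21822} = - \frac{3973}{4600} + 21058 \cdot \frac{1}{21822} = - \frac{3973}{4600} + \frac{10529}{10911} = \frac{5083997}{50190600}$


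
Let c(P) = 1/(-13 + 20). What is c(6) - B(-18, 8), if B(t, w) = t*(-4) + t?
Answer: -377/7 ≈ -53.857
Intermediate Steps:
B(t, w) = -3*t (B(t, w) = -4*t + t = -3*t)
c(P) = 1/7
c(6) - B(-18, 8) = 1/7 - (-3)*(-18) = 1/7 - 1*54 = 1/7 - 54 = -377/7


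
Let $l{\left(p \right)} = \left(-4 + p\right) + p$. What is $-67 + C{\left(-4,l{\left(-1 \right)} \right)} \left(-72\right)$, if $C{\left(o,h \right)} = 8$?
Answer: $-643$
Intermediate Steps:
$l{\left(p \right)} = -4 + 2 p$
$-67 + C{\left(-4,l{\left(-1 \right)} \right)} \left(-72\right) = -67 + 8 \left(-72\right) = -67 - 576 = -643$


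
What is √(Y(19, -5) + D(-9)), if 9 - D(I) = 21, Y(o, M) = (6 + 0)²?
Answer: 2*√6 ≈ 4.8990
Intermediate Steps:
Y(o, M) = 36 (Y(o, M) = 6² = 36)
D(I) = -12 (D(I) = 9 - 1*21 = 9 - 21 = -12)
√(Y(19, -5) + D(-9)) = √(36 - 12) = √24 = 2*√6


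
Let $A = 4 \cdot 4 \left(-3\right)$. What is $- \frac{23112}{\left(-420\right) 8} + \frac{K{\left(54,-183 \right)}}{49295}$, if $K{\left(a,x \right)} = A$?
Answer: $\frac{9492873}{1380260} \approx 6.8776$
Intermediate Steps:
$A = -48$ ($A = 16 \left(-3\right) = -48$)
$K{\left(a,x \right)} = -48$
$- \frac{23112}{\left(-420\right) 8} + \frac{K{\left(54,-183 \right)}}{49295} = - \frac{23112}{\left(-420\right) 8} - \frac{48}{49295} = - \frac{23112}{-3360} - \frac{48}{49295} = \left(-23112\right) \left(- \frac{1}{3360}\right) - \frac{48}{49295} = \frac{963}{140} - \frac{48}{49295} = \frac{9492873}{1380260}$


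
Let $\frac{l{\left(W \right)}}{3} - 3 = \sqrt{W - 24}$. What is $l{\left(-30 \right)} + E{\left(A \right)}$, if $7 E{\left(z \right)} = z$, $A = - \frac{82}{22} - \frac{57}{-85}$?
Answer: $\frac{56047}{6545} + 9 i \sqrt{6} \approx 8.5633 + 22.045 i$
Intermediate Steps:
$A = - \frac{2858}{935}$ ($A = \left(-82\right) \frac{1}{22} - - \frac{57}{85} = - \frac{41}{11} + \frac{57}{85} = - \frac{2858}{935} \approx -3.0567$)
$E{\left(z \right)} = \frac{z}{7}$
$l{\left(W \right)} = 9 + 3 \sqrt{-24 + W}$ ($l{\left(W \right)} = 9 + 3 \sqrt{W - 24} = 9 + 3 \sqrt{-24 + W}$)
$l{\left(-30 \right)} + E{\left(A \right)} = \left(9 + 3 \sqrt{-24 - 30}\right) + \frac{1}{7} \left(- \frac{2858}{935}\right) = \left(9 + 3 \sqrt{-54}\right) - \frac{2858}{6545} = \left(9 + 3 \cdot 3 i \sqrt{6}\right) - \frac{2858}{6545} = \left(9 + 9 i \sqrt{6}\right) - \frac{2858}{6545} = \frac{56047}{6545} + 9 i \sqrt{6}$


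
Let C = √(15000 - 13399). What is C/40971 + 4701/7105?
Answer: 4701/7105 + √1601/40971 ≈ 0.66262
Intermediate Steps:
C = √1601 ≈ 40.013
C/40971 + 4701/7105 = √1601/40971 + 4701/7105 = 4701/7105 + √1601/40971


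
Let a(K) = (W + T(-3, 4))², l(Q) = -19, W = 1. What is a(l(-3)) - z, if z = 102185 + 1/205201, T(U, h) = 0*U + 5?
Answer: -20961076950/205201 ≈ -1.0215e+5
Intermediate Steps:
T(U, h) = 5 (T(U, h) = 0 + 5 = 5)
a(K) = 36 (a(K) = (1 + 5)² = 6² = 36)
z = 20968464186/205201 (z = 102185 + 1/205201 = 20968464186/205201 ≈ 1.0219e+5)
a(l(-3)) - z = 36 - 1*20968464186/205201 = 36 - 20968464186/205201 = -20961076950/205201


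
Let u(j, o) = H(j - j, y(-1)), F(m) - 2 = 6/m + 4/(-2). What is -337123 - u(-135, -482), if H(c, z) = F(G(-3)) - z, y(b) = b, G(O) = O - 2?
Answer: -1685614/5 ≈ -3.3712e+5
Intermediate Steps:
G(O) = -2 + O
F(m) = 6/m (F(m) = 2 + (6/m + 4/(-2)) = 2 + (6/m + 4*(-1/2)) = 2 + (6/m - 2) = 2 + (-2 + 6/m) = 6/m)
H(c, z) = -6/5 - z (H(c, z) = 6/(-2 - 3) - z = 6/(-5) - z = 6*(-1/5) - z = -6/5 - z)
u(j, o) = -1/5 (u(j, o) = -6/5 - 1*(-1) = -6/5 + 1 = -1/5)
-337123 - u(-135, -482) = -337123 - 1*(-1/5) = -337123 + 1/5 = -1685614/5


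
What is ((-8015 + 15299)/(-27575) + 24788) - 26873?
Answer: -57501159/27575 ≈ -2085.3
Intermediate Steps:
((-8015 + 15299)/(-27575) + 24788) - 26873 = (7284*(-1/27575) + 24788) - 26873 = (-7284/27575 + 24788) - 26873 = 683521816/27575 - 26873 = -57501159/27575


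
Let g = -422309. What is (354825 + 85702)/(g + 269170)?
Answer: -440527/153139 ≈ -2.8766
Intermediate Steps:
(354825 + 85702)/(g + 269170) = (354825 + 85702)/(-422309 + 269170) = 440527/(-153139) = 440527*(-1/153139) = -440527/153139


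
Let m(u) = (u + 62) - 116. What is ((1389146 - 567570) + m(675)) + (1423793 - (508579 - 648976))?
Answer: 2386387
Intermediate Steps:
m(u) = -54 + u (m(u) = (62 + u) - 116 = -54 + u)
((1389146 - 567570) + m(675)) + (1423793 - (508579 - 648976)) = ((1389146 - 567570) + (-54 + 675)) + (1423793 - (508579 - 648976)) = (821576 + 621) + (1423793 - 1*(-140397)) = 822197 + (1423793 + 140397) = 822197 + 1564190 = 2386387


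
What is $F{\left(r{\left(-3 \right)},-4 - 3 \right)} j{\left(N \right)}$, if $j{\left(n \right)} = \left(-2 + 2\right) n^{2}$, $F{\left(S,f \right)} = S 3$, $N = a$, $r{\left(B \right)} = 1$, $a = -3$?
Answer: $0$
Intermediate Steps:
$N = -3$
$F{\left(S,f \right)} = 3 S$
$j{\left(n \right)} = 0$ ($j{\left(n \right)} = 0 n^{2} = 0$)
$F{\left(r{\left(-3 \right)},-4 - 3 \right)} j{\left(N \right)} = 3 \cdot 1 \cdot 0 = 3 \cdot 0 = 0$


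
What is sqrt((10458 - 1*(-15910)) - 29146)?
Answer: I*sqrt(2778) ≈ 52.707*I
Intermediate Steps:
sqrt((10458 - 1*(-15910)) - 29146) = sqrt((10458 + 15910) - 29146) = sqrt(26368 - 29146) = sqrt(-2778) = I*sqrt(2778)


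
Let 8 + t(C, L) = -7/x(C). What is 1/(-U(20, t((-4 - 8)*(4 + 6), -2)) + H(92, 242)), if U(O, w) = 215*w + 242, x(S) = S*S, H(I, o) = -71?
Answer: 2880/4052461 ≈ 0.00071068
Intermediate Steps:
x(S) = S²
t(C, L) = -8 - 7/C²
U(O, w) = 242 + 215*w
1/(-U(20, t((-4 - 8)*(4 + 6), -2)) + H(92, 242)) = 1/(-(242 + 215*(-8 - 7*1/((-4 - 8)²*(4 + 6)²))) - 71) = 1/(-(242 + 215*(-8 - 7/(-12*10)²)) - 71) = 1/(-(242 + 215*(-8 - 7/(-120)²)) - 71) = 1/(-(242 + 215*(-8 - 7*1/14400)) - 71) = 1/(-(242 + 215*(-8 - 7/14400)) - 71) = 1/(-(242 + 215*(-115207/14400)) - 71) = 1/(-(242 - 4953901/2880) - 71) = 1/(-1*(-4256941/2880) - 71) = 1/(4256941/2880 - 71) = 1/(4052461/2880) = 2880/4052461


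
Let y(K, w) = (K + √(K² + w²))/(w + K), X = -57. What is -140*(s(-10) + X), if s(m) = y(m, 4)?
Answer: 23240/3 + 140*√29/3 ≈ 7998.0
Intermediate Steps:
y(K, w) = (K + √(K² + w²))/(K + w)
s(m) = (m + √(16 + m²))/(4 + m) (s(m) = (m + √(m² + 4²))/(m + 4) = (m + √(m² + 16))/(4 + m) = (m + √(16 + m²))/(4 + m))
-140*(s(-10) + X) = -140*((-10 + √(16 + (-10)²))/(4 - 10) - 57) = -140*((-10 + √(16 + 100))/(-6) - 57) = -140*(-(-10 + √116)/6 - 57) = -140*(-(-10 + 2*√29)/6 - 57) = -140*((5/3 - √29/3) - 57) = -140*(-166/3 - √29/3) = 23240/3 + 140*√29/3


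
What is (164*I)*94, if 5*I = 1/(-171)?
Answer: -15416/855 ≈ -18.030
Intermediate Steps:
I = -1/855 (I = (1/5)/(-171) = (1/5)*(-1/171) = -1/855 ≈ -0.0011696)
(164*I)*94 = (164*(-1/855))*94 = -164/855*94 = -15416/855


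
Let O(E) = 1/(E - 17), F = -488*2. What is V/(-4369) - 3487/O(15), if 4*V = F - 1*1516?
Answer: 30470029/4369 ≈ 6974.1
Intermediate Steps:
F = -976
O(E) = 1/(-17 + E)
V = -623 (V = (-976 - 1*1516)/4 = (-976 - 1516)/4 = (¼)*(-2492) = -623)
V/(-4369) - 3487/O(15) = -623/(-4369) - 3487/(1/(-17 + 15)) = -623*(-1/4369) - 3487/(1/(-2)) = 623/4369 - 3487/(-½) = 623/4369 - 3487*(-2) = 623/4369 + 6974 = 30470029/4369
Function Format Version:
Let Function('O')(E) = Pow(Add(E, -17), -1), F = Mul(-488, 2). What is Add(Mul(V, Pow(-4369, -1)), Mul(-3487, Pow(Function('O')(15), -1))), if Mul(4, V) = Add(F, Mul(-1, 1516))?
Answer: Rational(30470029, 4369) ≈ 6974.1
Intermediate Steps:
F = -976
Function('O')(E) = Pow(Add(-17, E), -1)
V = -623 (V = Mul(Rational(1, 4), Add(-976, Mul(-1, 1516))) = Mul(Rational(1, 4), Add(-976, -1516)) = Mul(Rational(1, 4), -2492) = -623)
Add(Mul(V, Pow(-4369, -1)), Mul(-3487, Pow(Function('O')(15), -1))) = Add(Mul(-623, Pow(-4369, -1)), Mul(-3487, Pow(Pow(Add(-17, 15), -1), -1))) = Add(Mul(-623, Rational(-1, 4369)), Mul(-3487, Pow(Pow(-2, -1), -1))) = Add(Rational(623, 4369), Mul(-3487, Pow(Rational(-1, 2), -1))) = Add(Rational(623, 4369), Mul(-3487, -2)) = Add(Rational(623, 4369), 6974) = Rational(30470029, 4369)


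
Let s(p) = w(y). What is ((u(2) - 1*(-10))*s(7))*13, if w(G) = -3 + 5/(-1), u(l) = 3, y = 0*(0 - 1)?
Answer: -1352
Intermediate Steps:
y = 0 (y = 0*(-1) = 0)
w(G) = -8 (w(G) = -3 + 5*(-1) = -3 - 5 = -8)
s(p) = -8
((u(2) - 1*(-10))*s(7))*13 = ((3 - 1*(-10))*(-8))*13 = ((3 + 10)*(-8))*13 = (13*(-8))*13 = -104*13 = -1352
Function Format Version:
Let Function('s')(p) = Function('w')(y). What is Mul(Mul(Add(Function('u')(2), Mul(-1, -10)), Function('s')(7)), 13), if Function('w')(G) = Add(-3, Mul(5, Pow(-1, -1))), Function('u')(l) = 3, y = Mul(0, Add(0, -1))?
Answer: -1352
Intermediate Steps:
y = 0 (y = Mul(0, -1) = 0)
Function('w')(G) = -8 (Function('w')(G) = Add(-3, Mul(5, -1)) = Add(-3, -5) = -8)
Function('s')(p) = -8
Mul(Mul(Add(Function('u')(2), Mul(-1, -10)), Function('s')(7)), 13) = Mul(Mul(Add(3, Mul(-1, -10)), -8), 13) = Mul(Mul(Add(3, 10), -8), 13) = Mul(Mul(13, -8), 13) = Mul(-104, 13) = -1352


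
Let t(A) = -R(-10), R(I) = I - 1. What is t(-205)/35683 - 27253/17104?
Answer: -972280655/610322032 ≈ -1.5931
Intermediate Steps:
R(I) = -1 + I
t(A) = 11 (t(A) = -(-1 - 10) = -1*(-11) = 11)
t(-205)/35683 - 27253/17104 = 11/35683 - 27253/17104 = -972280655/610322032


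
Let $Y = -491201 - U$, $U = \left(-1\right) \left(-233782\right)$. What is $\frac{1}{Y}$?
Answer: $- \frac{1}{724983} \approx -1.3793 \cdot 10^{-6}$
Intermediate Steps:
$U = 233782$
$Y = -724983$ ($Y = -491201 - 233782 = -724983$)
$\frac{1}{Y} = \frac{1}{-724983} = - \frac{1}{724983}$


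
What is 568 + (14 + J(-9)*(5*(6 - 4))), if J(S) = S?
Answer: 492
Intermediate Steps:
568 + (14 + J(-9)*(5*(6 - 4))) = 568 + (14 - 45*(6 - 4)) = 568 + (14 - 45*2) = 568 + (14 - 9*10) = 568 + (14 - 90) = 568 - 76 = 492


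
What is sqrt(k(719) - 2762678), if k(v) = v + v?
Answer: 2*I*sqrt(690310) ≈ 1661.7*I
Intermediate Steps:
k(v) = 2*v
sqrt(k(719) - 2762678) = sqrt(2*719 - 2762678) = sqrt(1438 - 2762678) = sqrt(-2761240) = 2*I*sqrt(690310)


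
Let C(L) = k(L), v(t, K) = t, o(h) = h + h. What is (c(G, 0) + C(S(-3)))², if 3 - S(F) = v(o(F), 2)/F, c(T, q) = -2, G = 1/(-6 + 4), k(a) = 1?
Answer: 1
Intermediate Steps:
o(h) = 2*h
G = -½ (G = 1/(-2) = -½ ≈ -0.50000)
S(F) = 1 (S(F) = 3 - 2*F/F = 3 - 1*2 = 3 - 2 = 1)
C(L) = 1
(c(G, 0) + C(S(-3)))² = (-2 + 1)² = (-1)² = 1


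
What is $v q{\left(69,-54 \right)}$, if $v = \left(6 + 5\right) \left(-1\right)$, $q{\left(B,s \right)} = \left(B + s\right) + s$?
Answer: $429$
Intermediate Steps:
$q{\left(B,s \right)} = B + 2 s$
$v = -11$ ($v = 11 \left(-1\right) = -11$)
$v q{\left(69,-54 \right)} = - 11 \left(69 + 2 \left(-54\right)\right) = - 11 \left(69 - 108\right) = \left(-11\right) \left(-39\right) = 429$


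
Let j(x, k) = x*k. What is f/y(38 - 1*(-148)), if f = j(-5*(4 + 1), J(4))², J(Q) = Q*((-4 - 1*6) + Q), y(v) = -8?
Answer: -45000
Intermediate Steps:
J(Q) = Q*(-10 + Q) (J(Q) = Q*((-4 - 6) + Q) = Q*(-10 + Q))
j(x, k) = k*x
f = 360000 (f = ((4*(-10 + 4))*(-5*(4 + 1)))² = ((4*(-6))*(-5*5))² = (-24*(-25))² = 600² = 360000)
f/y(38 - 1*(-148)) = 360000/(-8) = 360000*(-⅛) = -45000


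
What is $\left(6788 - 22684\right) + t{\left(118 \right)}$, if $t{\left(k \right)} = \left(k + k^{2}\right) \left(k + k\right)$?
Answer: $3298016$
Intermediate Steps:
$t{\left(k \right)} = 2 k \left(k + k^{2}\right)$ ($t{\left(k \right)} = \left(k + k^{2}\right) 2 k = 2 k \left(k + k^{2}\right)$)
$\left(6788 - 22684\right) + t{\left(118 \right)} = \left(6788 - 22684\right) + 2 \cdot 118^{2} \left(1 + 118\right) = -15896 + 2 \cdot 13924 \cdot 119 = -15896 + 3313912 = 3298016$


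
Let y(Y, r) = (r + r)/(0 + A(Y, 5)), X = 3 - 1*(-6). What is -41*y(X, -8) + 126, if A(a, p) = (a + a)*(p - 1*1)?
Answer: 1216/9 ≈ 135.11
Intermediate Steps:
A(a, p) = 2*a*(-1 + p) (A(a, p) = (2*a)*(p - 1) = (2*a)*(-1 + p) = 2*a*(-1 + p))
X = 9 (X = 3 + 6 = 9)
y(Y, r) = r/(4*Y) (y(Y, r) = (r + r)/(0 + 2*Y*(-1 + 5)) = (2*r)/(0 + 2*Y*4) = (2*r)/(0 + 8*Y) = (2*r)/((8*Y)) = (2*r)*(1/(8*Y)) = r/(4*Y))
-41*y(X, -8) + 126 = -41*(-8)/(4*9) + 126 = -41*(-2/9) + 126 = 82/9 + 126 = 1216/9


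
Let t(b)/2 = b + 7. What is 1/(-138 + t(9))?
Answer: -1/106 ≈ -0.0094340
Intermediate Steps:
t(b) = 14 + 2*b (t(b) = 2*(b + 7) = 2*(7 + b) = 14 + 2*b)
1/(-138 + t(9)) = 1/(-138 + (14 + 2*9)) = 1/(-138 + (14 + 18)) = 1/(-138 + 32) = 1/(-106) = -1/106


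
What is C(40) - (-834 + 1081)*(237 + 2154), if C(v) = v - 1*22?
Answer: -590559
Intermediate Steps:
C(v) = -22 + v (C(v) = v - 22 = -22 + v)
C(40) - (-834 + 1081)*(237 + 2154) = (-22 + 40) - (-834 + 1081)*(237 + 2154) = 18 - 247*2391 = 18 - 1*590577 = 18 - 590577 = -590559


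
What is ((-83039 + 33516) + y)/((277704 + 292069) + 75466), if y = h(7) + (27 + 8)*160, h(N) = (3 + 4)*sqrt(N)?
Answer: -43923/645239 + sqrt(7)/92177 ≈ -0.068044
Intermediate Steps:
h(N) = 7*sqrt(N)
y = 5600 + 7*sqrt(7) (y = 7*sqrt(7) + (27 + 8)*160 = 7*sqrt(7) + 35*160 = 7*sqrt(7) + 5600 = 5600 + 7*sqrt(7) ≈ 5618.5)
((-83039 + 33516) + y)/((277704 + 292069) + 75466) = ((-83039 + 33516) + (5600 + 7*sqrt(7)))/((277704 + 292069) + 75466) = (-49523 + (5600 + 7*sqrt(7)))/(569773 + 75466) = (-43923 + 7*sqrt(7))/645239 = (-43923 + 7*sqrt(7))*(1/645239) = -43923/645239 + sqrt(7)/92177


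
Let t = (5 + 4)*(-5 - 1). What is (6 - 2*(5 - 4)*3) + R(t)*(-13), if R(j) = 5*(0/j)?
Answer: 0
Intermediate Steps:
t = -54 (t = 9*(-6) = -54)
R(j) = 0 (R(j) = 5*0 = 0)
(6 - 2*(5 - 4)*3) + R(t)*(-13) = (6 - 2*(5 - 4)*3) + 0*(-13) = (6 - 2*3) + 0 = (6 - 6) + 0 = 0 + 0 = 0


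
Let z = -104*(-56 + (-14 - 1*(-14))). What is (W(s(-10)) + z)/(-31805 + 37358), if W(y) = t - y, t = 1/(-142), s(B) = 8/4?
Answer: 826723/788526 ≈ 1.0484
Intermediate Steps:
s(B) = 2 (s(B) = 8*(¼) = 2)
t = -1/142 ≈ -0.0070423
W(y) = -1/142 - y
z = 5824 (z = -104*(-56 + (-14 + 14)) = -104*(-56 + 0) = -104*(-56) = 5824)
(W(s(-10)) + z)/(-31805 + 37358) = ((-1/142 - 1*2) + 5824)/(-31805 + 37358) = ((-1/142 - 2) + 5824)/5553 = (-285/142 + 5824)*(1/5553) = (826723/142)*(1/5553) = 826723/788526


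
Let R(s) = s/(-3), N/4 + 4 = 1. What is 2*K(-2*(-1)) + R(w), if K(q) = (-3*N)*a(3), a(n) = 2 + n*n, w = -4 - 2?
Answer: 794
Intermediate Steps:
N = -12 (N = -16 + 4*1 = -16 + 4 = -12)
w = -6
a(n) = 2 + n²
R(s) = -s/3 (R(s) = s*(-⅓) = -s/3)
K(q) = 396 (K(q) = (-3*(-12))*(2 + 3²) = 36*(2 + 9) = 36*11 = 396)
2*K(-2*(-1)) + R(w) = 2*396 - ⅓*(-6) = 792 + 2 = 794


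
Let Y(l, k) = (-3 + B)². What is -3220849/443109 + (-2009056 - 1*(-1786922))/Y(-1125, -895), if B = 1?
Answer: -49221229001/886218 ≈ -55541.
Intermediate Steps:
Y(l, k) = 4 (Y(l, k) = (-3 + 1)² = (-2)² = 4)
-3220849/443109 + (-2009056 - 1*(-1786922))/Y(-1125, -895) = -3220849/443109 + (-2009056 - 1*(-1786922))/4 = -3220849*1/443109 + (-2009056 + 1786922)*(¼) = -3220849/443109 - 222134*¼ = -3220849/443109 - 111067/2 = -49221229001/886218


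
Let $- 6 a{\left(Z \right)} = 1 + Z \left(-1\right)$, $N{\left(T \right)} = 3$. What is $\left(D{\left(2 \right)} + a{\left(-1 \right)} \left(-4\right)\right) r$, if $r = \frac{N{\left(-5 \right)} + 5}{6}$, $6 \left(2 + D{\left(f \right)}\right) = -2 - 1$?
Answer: $- \frac{14}{9} \approx -1.5556$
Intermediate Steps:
$D{\left(f \right)} = - \frac{5}{2}$ ($D{\left(f \right)} = -2 + \frac{-2 - 1}{6} = -2 + \frac{1}{6} \left(-3\right) = -2 - \frac{1}{2} = - \frac{5}{2}$)
$a{\left(Z \right)} = - \frac{1}{6} + \frac{Z}{6}$ ($a{\left(Z \right)} = - \frac{1 + Z \left(-1\right)}{6} = - \frac{1 - Z}{6} = - \frac{1}{6} + \frac{Z}{6}$)
$r = \frac{4}{3}$ ($r = \frac{3 + 5}{6} = 8 \cdot \frac{1}{6} = \frac{4}{3} \approx 1.3333$)
$\left(D{\left(2 \right)} + a{\left(-1 \right)} \left(-4\right)\right) r = \left(- \frac{5}{2} + \left(- \frac{1}{6} + \frac{1}{6} \left(-1\right)\right) \left(-4\right)\right) \frac{4}{3} = \left(- \frac{5}{2} + \left(- \frac{1}{6} - \frac{1}{6}\right) \left(-4\right)\right) \frac{4}{3} = \left(- \frac{5}{2} - - \frac{4}{3}\right) \frac{4}{3} = \left(- \frac{5}{2} + \frac{4}{3}\right) \frac{4}{3} = \left(- \frac{7}{6}\right) \frac{4}{3} = - \frac{14}{9}$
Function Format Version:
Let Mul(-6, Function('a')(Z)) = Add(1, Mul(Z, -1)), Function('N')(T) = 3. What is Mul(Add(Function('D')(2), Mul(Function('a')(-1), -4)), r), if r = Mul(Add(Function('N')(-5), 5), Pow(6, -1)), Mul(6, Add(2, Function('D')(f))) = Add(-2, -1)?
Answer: Rational(-14, 9) ≈ -1.5556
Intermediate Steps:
Function('D')(f) = Rational(-5, 2) (Function('D')(f) = Add(-2, Mul(Rational(1, 6), Add(-2, -1))) = Add(-2, Mul(Rational(1, 6), -3)) = Add(-2, Rational(-1, 2)) = Rational(-5, 2))
Function('a')(Z) = Add(Rational(-1, 6), Mul(Rational(1, 6), Z)) (Function('a')(Z) = Mul(Rational(-1, 6), Add(1, Mul(Z, -1))) = Mul(Rational(-1, 6), Add(1, Mul(-1, Z))) = Add(Rational(-1, 6), Mul(Rational(1, 6), Z)))
r = Rational(4, 3) (r = Mul(Add(3, 5), Pow(6, -1)) = Mul(8, Rational(1, 6)) = Rational(4, 3) ≈ 1.3333)
Mul(Add(Function('D')(2), Mul(Function('a')(-1), -4)), r) = Mul(Add(Rational(-5, 2), Mul(Add(Rational(-1, 6), Mul(Rational(1, 6), -1)), -4)), Rational(4, 3)) = Mul(Add(Rational(-5, 2), Mul(Add(Rational(-1, 6), Rational(-1, 6)), -4)), Rational(4, 3)) = Mul(Add(Rational(-5, 2), Mul(Rational(-1, 3), -4)), Rational(4, 3)) = Mul(Add(Rational(-5, 2), Rational(4, 3)), Rational(4, 3)) = Mul(Rational(-7, 6), Rational(4, 3)) = Rational(-14, 9)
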